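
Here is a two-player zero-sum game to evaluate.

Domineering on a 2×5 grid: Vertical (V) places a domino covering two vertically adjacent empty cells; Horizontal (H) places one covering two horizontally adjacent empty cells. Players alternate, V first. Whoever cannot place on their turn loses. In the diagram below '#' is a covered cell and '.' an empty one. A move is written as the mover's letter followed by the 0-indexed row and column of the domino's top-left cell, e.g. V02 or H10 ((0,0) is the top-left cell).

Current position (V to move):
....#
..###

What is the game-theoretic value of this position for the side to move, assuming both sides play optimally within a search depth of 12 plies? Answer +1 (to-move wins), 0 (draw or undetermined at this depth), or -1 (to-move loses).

ply 1, V at ....#/..### | V00=-1→#...#/#.###; V01=+1→.#..#/.####*
ply 2, H at .#..#/.#### | H02=-1→.####/.####*
ply 3, V at .####/.#### | V00=+1→#####/#####*
ply 4: #####/##### is terminal -1 (H); from ....#/..### depth 12

value(....#/..###, V) = +1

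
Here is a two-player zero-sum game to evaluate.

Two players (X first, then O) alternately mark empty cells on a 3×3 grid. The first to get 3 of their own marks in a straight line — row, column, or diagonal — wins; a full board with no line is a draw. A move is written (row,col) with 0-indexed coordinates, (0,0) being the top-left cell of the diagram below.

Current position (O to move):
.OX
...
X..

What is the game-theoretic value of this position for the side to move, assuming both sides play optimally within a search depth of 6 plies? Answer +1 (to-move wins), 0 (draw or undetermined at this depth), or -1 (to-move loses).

p1 O@[.OX/.../X..]: (0,0)[OOX/.../X..]-1 (1,0)[.OX/O../X..]-1 (1,1)[.OX/.O./X..]+0* (1,2)[.OX/..O/X..]-1 (2,1)[.OX/.../XO.]-1 (2,2)[.OX/.../X.O]-1
p2 X@[.OX/.O./X..]: (0,0)[XOX/.O./X..]-1 (1,0)[.OX/XO./X..]-1 (1,2)[.OX/.OX/X..]-1 (2,1)[.OX/.O./XX.]+0* (2,2)[.OX/.O./X.X]-1
p3 O@[.OX/.O./XX.]: (0,0)[OOX/.O./XX.]-1 (1,0)[.OX/OO./XX.]-1 (1,2)[.OX/.OO/XX.]-1 (2,2)[.OX/.O./XXO]+0*
p4 X@[.OX/.O./XXO]: (0,0)[XOX/.O./XXO]+0* (1,0)[.OX/XO./XXO]-1 (1,2)[.OX/.OX/XXO]-1
p5 O@[XOX/.O./XXO]: (1,0)[XOX/OO./XXO]+0* (1,2)[XOX/.OO/XXO]-1
p6 X@[XOX/OO./XXO]: (1,2)[XOX/OOX/XXO]+0*
p7 O@[XOX/OOX/XXO] terminal +0; root [.OX/.../X..] d6

value(.OX/.../X.., O) = 0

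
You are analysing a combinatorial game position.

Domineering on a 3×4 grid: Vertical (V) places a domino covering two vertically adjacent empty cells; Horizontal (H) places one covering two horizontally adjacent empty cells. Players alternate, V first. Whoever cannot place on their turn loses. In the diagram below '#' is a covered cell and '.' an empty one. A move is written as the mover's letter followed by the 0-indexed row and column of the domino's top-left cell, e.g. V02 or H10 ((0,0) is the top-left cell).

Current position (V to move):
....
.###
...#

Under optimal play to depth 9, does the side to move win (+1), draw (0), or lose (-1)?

[..../.###/...#] V move#1: V00:-1/#.../####/...#*, V10:-1/..../####/#..#
[#.../####/...#] H move#2: H01:+1/###./####/...#*, H02:+1/#.##/####/...#, H20:+1/#.../####/##.#, H21:+1/#.../####/.###
[###./####/...#] end (terminal -1, V#3); searched ..../.###/...# to 9

value(..../.###/...#, V) = -1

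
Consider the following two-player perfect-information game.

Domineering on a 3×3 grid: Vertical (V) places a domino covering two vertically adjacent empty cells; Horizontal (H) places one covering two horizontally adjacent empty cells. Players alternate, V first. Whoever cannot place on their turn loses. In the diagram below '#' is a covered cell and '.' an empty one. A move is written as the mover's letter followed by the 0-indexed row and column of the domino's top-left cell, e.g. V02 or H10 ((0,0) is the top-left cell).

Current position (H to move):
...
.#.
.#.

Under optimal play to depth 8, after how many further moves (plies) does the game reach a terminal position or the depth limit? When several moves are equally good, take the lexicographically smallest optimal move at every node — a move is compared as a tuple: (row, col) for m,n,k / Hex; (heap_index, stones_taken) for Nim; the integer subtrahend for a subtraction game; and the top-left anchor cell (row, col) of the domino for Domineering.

[.../.#./.#.] H move#1: H00:-1/##./.#./.#.*, H01:-1/.##/.#./.#.
[##./.#./.#.] V move#2: V02:+1/###/.##/.#.*, V10:+1/##./##./##., V12:+1/##./.##/.##
[###/.##/.#.] end (terminal -1, H#3); searched .../.#./.#. to 8

PV length from [.../.#./.#.]: 2 plies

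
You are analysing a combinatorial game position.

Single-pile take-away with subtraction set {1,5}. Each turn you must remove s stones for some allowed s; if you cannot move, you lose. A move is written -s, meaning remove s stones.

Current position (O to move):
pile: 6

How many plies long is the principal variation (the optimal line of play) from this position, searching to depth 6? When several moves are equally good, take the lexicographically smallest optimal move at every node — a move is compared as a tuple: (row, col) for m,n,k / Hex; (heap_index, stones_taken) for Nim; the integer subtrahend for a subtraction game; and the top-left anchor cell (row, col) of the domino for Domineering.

p1 O@[6]: -1[5]-1* -5[1]-1
p2 X@[5]: -1[4]+1* -5[0]+1
p3 O@[4]: -1[3]-1*
p4 X@[3]: -1[2]+1*
p5 O@[2]: -1[1]-1*
p6 X@[1]: -1[0]+1*
p7 O@[0] terminal -1; root [6] d6

PV length from [6]: 6 plies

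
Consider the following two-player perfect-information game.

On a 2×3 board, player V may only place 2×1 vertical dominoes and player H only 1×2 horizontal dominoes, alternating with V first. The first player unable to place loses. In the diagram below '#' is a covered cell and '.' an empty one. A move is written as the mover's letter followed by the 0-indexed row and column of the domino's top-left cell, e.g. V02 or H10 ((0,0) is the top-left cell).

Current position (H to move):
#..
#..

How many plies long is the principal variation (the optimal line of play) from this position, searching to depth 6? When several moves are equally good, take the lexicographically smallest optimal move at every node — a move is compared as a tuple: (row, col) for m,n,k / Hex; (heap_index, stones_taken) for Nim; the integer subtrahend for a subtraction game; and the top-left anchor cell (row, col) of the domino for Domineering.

ply 1, H at #../#.. | H01=+1→###/#..*; H11=+1→#../###
ply 2: ###/#.. is terminal -1 (V); from #../#.. depth 6

PV length from [#../#..]: 1 ply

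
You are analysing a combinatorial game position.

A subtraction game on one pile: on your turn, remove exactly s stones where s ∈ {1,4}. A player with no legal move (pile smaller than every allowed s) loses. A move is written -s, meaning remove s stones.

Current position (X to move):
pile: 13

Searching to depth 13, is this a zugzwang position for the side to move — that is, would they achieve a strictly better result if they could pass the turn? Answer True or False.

ply 1, X at 13 | -1=+1→12*; -4=-1→9
ply 2, O at 12 | -1=-1→11*; -4=-1→8
ply 3, X at 11 | -1=+1→10*; -4=+1→7
ply 4, O at 10 | -1=-1→9*; -4=-1→6
ply 5, X at 9 | -1=-1→8; -4=+1→5*
ply 6, O at 5 | -1=-1→4*; -4=-1→1
ply 7, X at 4 | -1=-1→3; -4=+1→0*
ply 8: 0 is terminal -1 (O); from 13 depth 13
if X skipped the turn, O would face:
~ ply 1, O at 13 | -1=+1→12*; -4=-1→9
~ ply 2, X at 12 | -1=-1→11*; -4=-1→8
~ ply 3, O at 11 | -1=+1→10*; -4=+1→7
~ ply 4, X at 10 | -1=-1→9*; -4=-1→6
~ ply 5, O at 9 | -1=-1→8; -4=+1→5*
~ ply 6, X at 5 | -1=-1→4*; -4=-1→1
~ ply 7, O at 4 | -1=-1→3; -4=+1→0*
~ ply 8: 0 is terminal -1 (X); from 13 depth 13
compare (X): move=+1 vs pass=-1

zugzwang(13, X) = False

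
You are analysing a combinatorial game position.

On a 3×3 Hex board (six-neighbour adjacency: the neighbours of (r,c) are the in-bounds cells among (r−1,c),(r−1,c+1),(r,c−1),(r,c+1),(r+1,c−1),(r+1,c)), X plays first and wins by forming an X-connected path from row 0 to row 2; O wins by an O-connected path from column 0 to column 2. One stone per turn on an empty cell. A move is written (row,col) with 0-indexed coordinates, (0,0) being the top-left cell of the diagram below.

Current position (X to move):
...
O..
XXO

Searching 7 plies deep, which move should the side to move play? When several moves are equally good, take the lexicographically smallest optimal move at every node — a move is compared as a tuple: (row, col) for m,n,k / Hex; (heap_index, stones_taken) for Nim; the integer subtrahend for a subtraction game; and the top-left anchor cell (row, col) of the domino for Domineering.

ply 1, X at .../O../XXO | (0,0)=-1→X../O../XXO; (0,1)=-1→.X./O../XXO; (0,2)=+1→..X/O../XXO*; (1,1)=+1→.../OX./XXO; (1,2)=-1→.../O.X/XXO
ply 2, O at ..X/O../XXO | (0,0)=-1→O.X/O../XXO*; (0,1)=-1→.OX/O../XXO; (1,1)=-1→..X/OO./XXO; (1,2)=-1→..X/O.O/XXO
ply 3, X at O.X/O../XXO | (0,1)=+1→OXX/O../XXO*; (1,1)=+1→O.X/OX./XXO; (1,2)=+1→O.X/O.X/XXO
ply 4, O at OXX/O../XXO | (1,1)=-1→OXX/OO./XXO*; (1,2)=-1→OXX/O.O/XXO
ply 5, X at OXX/OO./XXO | (1,2)=+1→OXX/OOX/XXO*
ply 6: OXX/OOX/XXO is terminal -1 (O); from .../O../XXO depth 7

X's best at [.../O../XXO]: (0,2)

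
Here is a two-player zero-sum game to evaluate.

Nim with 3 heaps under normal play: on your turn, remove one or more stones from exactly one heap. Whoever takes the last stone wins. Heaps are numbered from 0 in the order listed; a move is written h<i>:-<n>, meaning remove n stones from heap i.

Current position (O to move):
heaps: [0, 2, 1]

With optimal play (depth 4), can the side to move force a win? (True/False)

O winning at [(0,2,1)]: True

ply 1, O at (0,2,1) | h1:-1=+1→(0,1,1)*; h1:-2=-1→(0,0,1); h2:-1=-1→(0,2,0)
ply 2, X at (0,1,1) | h1:-1=-1→(0,0,1)*; h2:-1=-1→(0,1,0)
ply 3, O at (0,0,1) | h2:-1=+1→(0,0,0)*
ply 4: (0,0,0) is terminal -1 (X); from (0,2,1) depth 4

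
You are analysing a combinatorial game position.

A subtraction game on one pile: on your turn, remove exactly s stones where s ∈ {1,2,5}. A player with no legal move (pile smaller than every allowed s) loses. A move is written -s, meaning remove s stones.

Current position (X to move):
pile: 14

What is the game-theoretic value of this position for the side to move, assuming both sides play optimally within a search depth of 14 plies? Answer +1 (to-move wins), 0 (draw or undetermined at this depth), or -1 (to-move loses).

ply 1, X at 14 | -1=-1→13; -2=+1→12*; -5=+1→9
ply 2, O at 12 | -1=-1→11*; -2=-1→10; -5=-1→7
ply 3, X at 11 | -1=-1→10; -2=+1→9*; -5=+1→6
ply 4, O at 9 | -1=-1→8*; -2=-1→7; -5=-1→4
ply 5, X at 8 | -1=-1→7; -2=+1→6*; -5=+1→3
ply 6, O at 6 | -1=-1→5*; -2=-1→4; -5=-1→1
ply 7, X at 5 | -1=-1→4; -2=+1→3*; -5=+1→0
ply 8, O at 3 | -1=-1→2*; -2=-1→1
ply 9, X at 2 | -1=-1→1; -2=+1→0*
ply 10: 0 is terminal -1 (O); from 14 depth 14

value(14, X) = +1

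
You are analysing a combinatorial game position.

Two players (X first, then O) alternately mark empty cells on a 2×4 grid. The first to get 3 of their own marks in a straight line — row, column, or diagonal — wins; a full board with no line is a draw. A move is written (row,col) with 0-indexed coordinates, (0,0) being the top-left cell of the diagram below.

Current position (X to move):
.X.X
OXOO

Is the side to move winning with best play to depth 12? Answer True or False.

[.X.X/OXOO] X move#1: (0,0):+0/XX.X/OXOO, (0,2):+1/.XXX/OXOO*
[.XXX/OXOO] end (terminal -1, O#2); searched .X.X/OXOO to 12

X winning at [.X.X/OXOO]: True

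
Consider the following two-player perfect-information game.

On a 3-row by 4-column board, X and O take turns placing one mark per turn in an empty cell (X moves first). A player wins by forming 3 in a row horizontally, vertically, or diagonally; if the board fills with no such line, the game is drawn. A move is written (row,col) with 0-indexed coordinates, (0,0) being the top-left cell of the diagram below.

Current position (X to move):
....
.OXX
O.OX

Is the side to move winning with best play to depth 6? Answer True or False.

X winning at [..../.OXX/O.OX]: True

ply 1, X at ..../.OXX/O.OX | (0,0)=-1→X.../.OXX/O.OX; (0,1)=+1→.X../.OXX/O.OX*; (0,2)=-1→..X./.OXX/O.OX; (0,3)=+1→...X/.OXX/O.OX; (1,0)=-1→..../XOXX/O.OX; (2,1)=-1→..../.OXX/OXOX
ply 2: .X../.OXX/O.OX is terminal -1 (O); from ..../.OXX/O.OX depth 6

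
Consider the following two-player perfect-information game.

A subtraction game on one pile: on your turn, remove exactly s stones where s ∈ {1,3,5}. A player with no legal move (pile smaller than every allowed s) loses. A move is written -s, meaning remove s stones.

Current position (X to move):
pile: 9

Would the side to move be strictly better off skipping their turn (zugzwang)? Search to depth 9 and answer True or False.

zugzwang(9, X) = False

p1 X@[9]: -1[8]+1* -3[6]+1 -5[4]+1
p2 O@[8]: -1[7]-1* -3[5]-1 -5[3]-1
p3 X@[7]: -1[6]+1* -3[4]+1 -5[2]+1
p4 O@[6]: -1[5]-1* -3[3]-1 -5[1]-1
p5 X@[5]: -1[4]+1* -3[2]+1 -5[0]+1
p6 O@[4]: -1[3]-1* -3[1]-1
p7 X@[3]: -1[2]+1* -3[0]+1
p8 O@[2]: -1[1]-1*
p9 X@[1]: -1[0]+1*
p10 O@[0] terminal -1; root [9] d9
if X skipped the turn, O would face:
~ p1 O@[9]: -1[8]+1* -3[6]+1 -5[4]+1
~ p2 X@[8]: -1[7]-1* -3[5]-1 -5[3]-1
~ p3 O@[7]: -1[6]+1* -3[4]+1 -5[2]+1
~ p4 X@[6]: -1[5]-1* -3[3]-1 -5[1]-1
~ p5 O@[5]: -1[4]+1* -3[2]+1 -5[0]+1
~ p6 X@[4]: -1[3]-1* -3[1]-1
~ p7 O@[3]: -1[2]+1* -3[0]+1
~ p8 X@[2]: -1[1]-1*
~ p9 O@[1]: -1[0]+1*
~ p10 X@[0] terminal -1; root [9] d9
compare (X): move=+1 vs pass=-1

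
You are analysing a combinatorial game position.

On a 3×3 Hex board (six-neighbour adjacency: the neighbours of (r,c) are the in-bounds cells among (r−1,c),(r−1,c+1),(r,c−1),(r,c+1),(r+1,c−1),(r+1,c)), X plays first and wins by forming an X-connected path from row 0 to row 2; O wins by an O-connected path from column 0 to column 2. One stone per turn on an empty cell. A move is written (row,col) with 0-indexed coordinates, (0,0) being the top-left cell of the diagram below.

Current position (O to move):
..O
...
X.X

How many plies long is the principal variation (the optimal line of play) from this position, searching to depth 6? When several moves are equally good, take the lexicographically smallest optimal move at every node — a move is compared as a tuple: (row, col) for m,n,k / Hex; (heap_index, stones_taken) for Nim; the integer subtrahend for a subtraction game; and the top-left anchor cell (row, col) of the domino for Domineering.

PV length from [..O/.../X.X]: 3 plies

[..O/.../X.X] O move#1: (0,0):-1/O.O/.../X.X, (0,1):+1/.OO/.../X.X*, (1,0):+1/..O/O../X.X, (1,1):-1/..O/.O./X.X, (1,2):-1/..O/..O/X.X, (2,1):-1/..O/.../XOX
[.OO/.../X.X] X move#2: (0,0):-1/XOO/.../X.X*, (1,0):-1/.OO/X../X.X, (1,1):-1/.OO/.X./X.X, (1,2):-1/.OO/..X/X.X, (2,1):-1/.OO/.../XXX
[XOO/.../X.X] O move#3: (1,0):+1/XOO/O../X.X*, (1,1):-1/XOO/.O./X.X, (1,2):-1/XOO/..O/X.X, (2,1):-1/XOO/.../XOX
[XOO/O../X.X] end (terminal -1, X#4); searched ..O/.../X.X to 6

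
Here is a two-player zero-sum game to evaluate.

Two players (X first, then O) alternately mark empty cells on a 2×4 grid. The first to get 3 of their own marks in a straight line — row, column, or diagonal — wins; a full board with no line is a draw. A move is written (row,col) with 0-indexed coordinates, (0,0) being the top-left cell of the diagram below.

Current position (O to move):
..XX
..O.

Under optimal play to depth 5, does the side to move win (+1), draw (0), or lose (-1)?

value(..XX/..O., O) = 0

[..XX/..O.] O move#1: (0,0):-1/O.XX/..O., (0,1):+0/.OXX/..O.*, (1,0):-1/..XX/O.O., (1,1):-1/..XX/.OO., (1,3):-1/..XX/..OO
[.OXX/..O.] X move#2: (0,0):-1/XOXX/..O., (1,0):+0/.OXX/X.O.*, (1,1):+0/.OXX/.XO., (1,3):+0/.OXX/..OX
[.OXX/X.O.] O move#3: (0,0):+0/OOXX/X.O.*, (1,1):+0/.OXX/XOO., (1,3):+0/.OXX/X.OO
[OOXX/X.O.] X move#4: (1,1):+0/OOXX/XXO.*, (1,3):+0/OOXX/X.OX
[OOXX/XXO.] O move#5: (1,3):+0/OOXX/XXOO*
[OOXX/XXOO] end (terminal +0, X#6); searched ..XX/..O. to 5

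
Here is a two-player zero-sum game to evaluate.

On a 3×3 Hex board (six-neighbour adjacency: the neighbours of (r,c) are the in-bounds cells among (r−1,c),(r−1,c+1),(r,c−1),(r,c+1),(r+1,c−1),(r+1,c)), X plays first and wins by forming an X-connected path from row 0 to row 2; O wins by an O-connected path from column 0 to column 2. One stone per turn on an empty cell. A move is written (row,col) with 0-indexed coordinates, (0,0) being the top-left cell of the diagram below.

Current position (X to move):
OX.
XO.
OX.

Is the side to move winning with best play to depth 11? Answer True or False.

ply 1, X at OX./XO./OX. | (0,2)=-1→OXX/XO./OX.*; (1,2)=-1→OX./XOX/OX.; (2,2)=-1→OX./XO./OXX
ply 2, O at OXX/XO./OX. | (1,2)=+1→OXX/XOO/OX.*; (2,2)=-1→OXX/XO./OXO
ply 3: OXX/XOO/OX. is terminal -1 (X); from OX./XO./OX. depth 11

X winning at [OX./XO./OX.]: False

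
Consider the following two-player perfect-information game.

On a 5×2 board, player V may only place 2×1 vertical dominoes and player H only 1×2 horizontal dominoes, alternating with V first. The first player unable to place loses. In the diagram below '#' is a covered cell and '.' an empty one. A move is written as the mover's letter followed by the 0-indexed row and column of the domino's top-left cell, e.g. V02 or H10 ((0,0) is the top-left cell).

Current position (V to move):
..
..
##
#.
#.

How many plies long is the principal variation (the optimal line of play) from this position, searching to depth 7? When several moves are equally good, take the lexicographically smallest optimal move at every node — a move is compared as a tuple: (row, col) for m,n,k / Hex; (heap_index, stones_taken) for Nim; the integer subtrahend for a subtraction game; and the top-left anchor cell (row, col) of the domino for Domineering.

PV length from [../../##/#./#.]: 1 ply

p1 V@[../../##/#./#.]: V00[#./#./##/#./#.]+1* V01[.#/.#/##/#./#.]+1 V31[../../##/##/##]-1
p2 H@[#./#./##/#./#.] terminal -1; root [../../##/#./#.] d7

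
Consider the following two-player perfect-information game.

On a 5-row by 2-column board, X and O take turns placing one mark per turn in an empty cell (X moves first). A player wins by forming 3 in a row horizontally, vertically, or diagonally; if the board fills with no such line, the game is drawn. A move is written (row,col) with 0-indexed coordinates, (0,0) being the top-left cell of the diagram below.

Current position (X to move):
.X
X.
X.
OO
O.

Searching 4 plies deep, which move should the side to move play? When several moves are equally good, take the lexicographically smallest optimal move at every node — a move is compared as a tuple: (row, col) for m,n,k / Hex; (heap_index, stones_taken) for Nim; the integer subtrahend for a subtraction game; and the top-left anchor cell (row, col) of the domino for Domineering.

ply 1, X at .X/X./X./OO/O. | (0,0)=+1→XX/X./X./OO/O.*; (1,1)=+1→.X/XX/X./OO/O.; (2,1)=+1→.X/X./XX/OO/O.; (4,1)=+0→.X/X./X./OO/OX
ply 2: XX/X./X./OO/O. is terminal -1 (O); from .X/X./X./OO/O. depth 4

X's best at [.X/X./X./OO/O.]: (0,0)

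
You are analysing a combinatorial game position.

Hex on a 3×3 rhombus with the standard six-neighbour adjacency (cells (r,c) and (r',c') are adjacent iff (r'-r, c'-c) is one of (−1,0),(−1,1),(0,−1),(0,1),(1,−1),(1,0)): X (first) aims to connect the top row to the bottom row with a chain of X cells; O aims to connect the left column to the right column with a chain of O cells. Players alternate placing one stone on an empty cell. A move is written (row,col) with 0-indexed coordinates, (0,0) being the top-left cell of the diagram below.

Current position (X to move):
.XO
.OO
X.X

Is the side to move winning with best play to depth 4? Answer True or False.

X winning at [.XO/.OO/X.X]: True

ply 1, X at .XO/.OO/X.X | (0,0)=-1→XXO/.OO/X.X; (1,0)=+1→.XO/XOO/X.X*; (2,1)=-1→.XO/.OO/XXX
ply 2: .XO/XOO/X.X is terminal -1 (O); from .XO/.OO/X.X depth 4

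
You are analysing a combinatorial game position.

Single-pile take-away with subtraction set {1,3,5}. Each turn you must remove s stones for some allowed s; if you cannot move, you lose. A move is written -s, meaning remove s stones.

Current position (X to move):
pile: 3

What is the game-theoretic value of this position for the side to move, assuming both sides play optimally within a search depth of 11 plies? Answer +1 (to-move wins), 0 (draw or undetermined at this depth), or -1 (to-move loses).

value(3, X) = +1

ply 1, X at 3 | -1=+1→2*; -3=+1→0
ply 2, O at 2 | -1=-1→1*
ply 3, X at 1 | -1=+1→0*
ply 4: 0 is terminal -1 (O); from 3 depth 11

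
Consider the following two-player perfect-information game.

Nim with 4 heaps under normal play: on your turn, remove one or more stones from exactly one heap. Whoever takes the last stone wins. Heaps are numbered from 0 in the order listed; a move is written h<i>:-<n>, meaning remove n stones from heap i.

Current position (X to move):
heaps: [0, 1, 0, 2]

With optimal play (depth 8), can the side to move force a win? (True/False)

p1 X@[(0,1,0,2)]: h1:-1[(0,0,0,2)]-1 h3:-1[(0,1,0,1)]+1* h3:-2[(0,1,0,0)]-1
p2 O@[(0,1,0,1)]: h1:-1[(0,0,0,1)]-1* h3:-1[(0,1,0,0)]-1
p3 X@[(0,0,0,1)]: h3:-1[(0,0,0,0)]+1*
p4 O@[(0,0,0,0)] terminal -1; root [(0,1,0,2)] d8

X winning at [(0,1,0,2)]: True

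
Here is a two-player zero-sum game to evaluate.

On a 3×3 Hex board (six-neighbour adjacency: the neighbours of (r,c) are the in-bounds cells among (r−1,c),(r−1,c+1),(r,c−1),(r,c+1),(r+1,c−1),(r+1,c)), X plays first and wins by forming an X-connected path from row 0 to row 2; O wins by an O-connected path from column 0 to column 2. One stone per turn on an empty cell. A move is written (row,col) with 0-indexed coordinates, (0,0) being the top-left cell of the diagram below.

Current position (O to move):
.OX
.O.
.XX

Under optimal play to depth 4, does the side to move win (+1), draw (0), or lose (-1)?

value(.OX/.O./.XX, O) = +1

ply 1, O at .OX/.O./.XX | (0,0)=-1→OOX/.O./.XX; (1,0)=-1→.OX/OO./.XX; (1,2)=+1→.OX/.OO/.XX*; (2,0)=-1→.OX/.O./OXX
ply 2, X at .OX/.OO/.XX | (0,0)=-1→XOX/.OO/.XX*; (1,0)=-1→.OX/XOO/.XX; (2,0)=-1→.OX/.OO/XXX
ply 3, O at XOX/.OO/.XX | (1,0)=+1→XOX/OOO/.XX*; (2,0)=+1→XOX/.OO/OXX
ply 4: XOX/OOO/.XX is terminal -1 (X); from .OX/.O./.XX depth 4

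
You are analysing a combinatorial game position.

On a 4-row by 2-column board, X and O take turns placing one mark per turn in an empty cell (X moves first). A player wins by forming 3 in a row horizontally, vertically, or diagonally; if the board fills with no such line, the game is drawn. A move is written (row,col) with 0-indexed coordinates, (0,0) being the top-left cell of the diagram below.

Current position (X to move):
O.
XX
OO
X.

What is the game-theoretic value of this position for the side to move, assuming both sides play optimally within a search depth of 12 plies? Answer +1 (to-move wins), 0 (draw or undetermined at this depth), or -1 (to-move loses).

value(O./XX/OO/X., X) = 0

p1 X@[O./XX/OO/X.]: (0,1)[OX/XX/OO/X.]+0* (3,1)[O./XX/OO/XX]+0
p2 O@[OX/XX/OO/X.]: (3,1)[OX/XX/OO/XO]+0*
p3 X@[OX/XX/OO/XO] terminal +0; root [O./XX/OO/X.] d12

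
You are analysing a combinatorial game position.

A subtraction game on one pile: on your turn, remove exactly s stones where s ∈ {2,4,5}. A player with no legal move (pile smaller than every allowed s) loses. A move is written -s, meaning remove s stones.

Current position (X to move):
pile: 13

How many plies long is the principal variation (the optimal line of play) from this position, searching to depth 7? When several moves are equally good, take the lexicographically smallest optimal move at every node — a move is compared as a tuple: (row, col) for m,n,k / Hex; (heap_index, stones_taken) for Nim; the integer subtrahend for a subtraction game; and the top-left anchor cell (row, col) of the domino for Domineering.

p1 X@[13]: -2[11]-1 -4[9]-1 -5[8]+1*
p2 O@[8]: -2[6]-1* -4[4]-1 -5[3]-1
p3 X@[6]: -2[4]-1 -4[2]-1 -5[1]+1*
p4 O@[1] terminal -1; root [13] d7

PV length from [13]: 3 plies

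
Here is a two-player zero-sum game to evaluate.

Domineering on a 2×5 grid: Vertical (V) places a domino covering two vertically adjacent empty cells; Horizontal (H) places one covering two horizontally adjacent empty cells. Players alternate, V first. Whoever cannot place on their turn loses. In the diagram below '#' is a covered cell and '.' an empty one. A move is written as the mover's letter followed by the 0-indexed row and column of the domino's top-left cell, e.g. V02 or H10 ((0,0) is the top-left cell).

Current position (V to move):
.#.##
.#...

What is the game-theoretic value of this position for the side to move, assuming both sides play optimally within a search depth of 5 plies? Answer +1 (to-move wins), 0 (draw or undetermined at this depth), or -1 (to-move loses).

value(.#.##/.#..., V) = +1

p1 V@[.#.##/.#...]: V00[##.##/##...]-1 V02[.####/.##..]+1*
p2 H@[.####/.##..]: H13[.####/.####]-1*
p3 V@[.####/.####]: V00[#####/#####]+1*
p4 H@[#####/#####] terminal -1; root [.#.##/.#...] d5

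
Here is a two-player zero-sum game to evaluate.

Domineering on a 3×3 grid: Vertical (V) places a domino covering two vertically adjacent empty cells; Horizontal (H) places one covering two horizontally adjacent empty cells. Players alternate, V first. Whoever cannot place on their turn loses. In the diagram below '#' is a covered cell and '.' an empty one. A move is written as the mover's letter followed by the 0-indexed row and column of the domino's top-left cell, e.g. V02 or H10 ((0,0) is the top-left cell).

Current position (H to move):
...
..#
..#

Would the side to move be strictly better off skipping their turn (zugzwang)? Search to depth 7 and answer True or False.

p1 H@[.../..#/..#]: H00[##./..#/..#]-1 H01[.##/..#/..#]-1 H10[.../###/..#]+1* H20[.../..#/###]-1
p2 V@[.../###/..#] terminal -1; root [.../..#/..#] d7
pass branch (V moves first from the same position):
  | p1 V@[.../..#/..#]: V00[#../#.#/..#]+1* V01[.#./.##/..#]+1 V10[.../#.#/#.#]+1 V11[.../.##/.##]+1
  | p2 H@[#../#.#/..#]: H01[###/#.#/..#]-1* H20[#../#.#/###]-1
  | p3 V@[###/#.#/..#]: V11[###/###/.##]+1*
  | p4 H@[###/###/.##] terminal -1; root [.../..#/..#] d7
H moving scores +1; H passing scores -1

zugzwang(.../..#/..#, H) = False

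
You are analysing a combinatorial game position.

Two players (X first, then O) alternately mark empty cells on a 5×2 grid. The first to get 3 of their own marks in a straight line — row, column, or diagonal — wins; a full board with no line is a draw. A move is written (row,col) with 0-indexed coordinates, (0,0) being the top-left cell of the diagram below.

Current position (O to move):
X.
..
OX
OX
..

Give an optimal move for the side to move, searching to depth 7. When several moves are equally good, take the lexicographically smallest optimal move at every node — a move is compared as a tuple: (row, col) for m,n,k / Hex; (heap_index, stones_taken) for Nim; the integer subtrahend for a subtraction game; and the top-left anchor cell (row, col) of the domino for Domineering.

p1 O@[X./../OX/OX/..]: (0,1)[XO/../OX/OX/..]-1 (1,0)[X./O./OX/OX/..]+1* (1,1)[X./.O/OX/OX/..]-1 (4,0)[X./../OX/OX/O.]+1 (4,1)[X./../OX/OX/.O]-1
p2 X@[X./O./OX/OX/..] terminal -1; root [X./../OX/OX/..] d7

O's best at [X./../OX/OX/..]: (1,0)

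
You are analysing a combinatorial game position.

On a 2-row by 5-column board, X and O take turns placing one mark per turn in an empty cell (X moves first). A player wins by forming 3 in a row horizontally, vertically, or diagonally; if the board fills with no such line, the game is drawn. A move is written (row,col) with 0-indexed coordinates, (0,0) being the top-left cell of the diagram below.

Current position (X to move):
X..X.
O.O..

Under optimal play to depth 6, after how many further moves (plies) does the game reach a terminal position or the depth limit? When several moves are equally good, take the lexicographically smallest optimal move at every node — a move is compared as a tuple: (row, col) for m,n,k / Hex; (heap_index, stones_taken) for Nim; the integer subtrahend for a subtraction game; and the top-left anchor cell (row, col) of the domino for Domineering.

PV length from [X..X./O.O..]: 6 plies

[X..X./O.O..] X move#1: (0,1):-1/XX.X./O.O.., (0,2):-1/X.XX./O.O.., (0,4):-1/X..XX/O.O.., (1,1):+0/X..X./OXO..*, (1,3):-1/X..X./O.OX., (1,4):-1/X..X./O.O.X
[X..X./OXO..] O move#2: (0,1):+0/XO.X./OXO..*, (0,2):+0/X.OX./OXO.., (0,4):+0/X..XO/OXO.., (1,3):+0/X..X./OXOO., (1,4):+0/X..X./OXO.O
[XO.X./OXO..] X move#3: (0,2):+0/XOXX./OXO..*, (0,4):+0/XO.XX/OXO.., (1,3):+0/XO.X./OXOX., (1,4):+0/XO.X./OXO.X
[XOXX./OXO..] O move#4: (0,4):+0/XOXXO/OXO..*, (1,3):-1/XOXX./OXOO., (1,4):-1/XOXX./OXO.O
[XOXXO/OXO..] X move#5: (1,3):+0/XOXXO/OXOX.*, (1,4):+0/XOXXO/OXO.X
[XOXXO/OXOX.] O move#6: (1,4):+0/XOXXO/OXOXO*
[XOXXO/OXOXO] end (terminal +0, X#7); searched X..X./O.O.. to 6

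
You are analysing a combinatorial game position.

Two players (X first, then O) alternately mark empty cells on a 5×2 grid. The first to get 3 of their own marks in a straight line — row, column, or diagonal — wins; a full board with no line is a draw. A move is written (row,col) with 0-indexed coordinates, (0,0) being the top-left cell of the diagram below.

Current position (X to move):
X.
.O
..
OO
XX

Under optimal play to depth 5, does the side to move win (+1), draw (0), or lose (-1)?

value(X./.O/../OO/XX, X) = 0

ply 1, X at X./.O/../OO/XX | (0,1)=-1→XX/.O/../OO/XX; (1,0)=-1→X./XO/../OO/XX; (2,0)=-1→X./.O/X./OO/XX; (2,1)=+0→X./.O/.X/OO/XX*
ply 2, O at X./.O/.X/OO/XX | (0,1)=+0→XO/.O/.X/OO/XX*; (1,0)=+0→X./OO/.X/OO/XX; (2,0)=+0→X./.O/OX/OO/XX
ply 3, X at XO/.O/.X/OO/XX | (1,0)=+0→XO/XO/.X/OO/XX*; (2,0)=+0→XO/.O/XX/OO/XX
ply 4, O at XO/XO/.X/OO/XX | (2,0)=+0→XO/XO/OX/OO/XX*
ply 5: XO/XO/OX/OO/XX is terminal +0 (X); from X./.O/../OO/XX depth 5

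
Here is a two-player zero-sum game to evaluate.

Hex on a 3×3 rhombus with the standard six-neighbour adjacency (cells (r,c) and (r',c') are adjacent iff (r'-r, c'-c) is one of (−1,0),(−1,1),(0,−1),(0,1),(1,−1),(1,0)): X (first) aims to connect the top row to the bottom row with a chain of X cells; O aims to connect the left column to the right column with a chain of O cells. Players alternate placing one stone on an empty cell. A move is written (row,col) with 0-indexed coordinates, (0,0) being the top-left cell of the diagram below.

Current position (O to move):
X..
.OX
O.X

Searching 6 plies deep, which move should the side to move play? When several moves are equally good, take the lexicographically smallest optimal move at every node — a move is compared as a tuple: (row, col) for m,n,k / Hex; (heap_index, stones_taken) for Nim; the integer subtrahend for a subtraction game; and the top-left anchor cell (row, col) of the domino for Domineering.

ply 1, O at X../.OX/O.X | (0,1)=-1→XO./.OX/O.X; (0,2)=+1→X.O/.OX/O.X*; (1,0)=-1→X../OOX/O.X; (2,1)=-1→X../.OX/OOX
ply 2: X.O/.OX/O.X is terminal -1 (X); from X../.OX/O.X depth 6

O's best at [X../.OX/O.X]: (0,2)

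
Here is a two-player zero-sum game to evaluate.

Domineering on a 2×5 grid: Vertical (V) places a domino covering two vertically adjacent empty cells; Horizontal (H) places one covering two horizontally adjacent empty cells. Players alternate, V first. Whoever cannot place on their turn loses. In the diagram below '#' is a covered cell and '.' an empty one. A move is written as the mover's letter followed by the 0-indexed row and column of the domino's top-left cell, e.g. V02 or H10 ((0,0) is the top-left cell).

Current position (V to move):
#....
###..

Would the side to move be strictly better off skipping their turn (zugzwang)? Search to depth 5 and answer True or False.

zugzwang(#..../###.., V) = False

ply 1, V at #..../###.. | V03=+1→#..#./####.*; V04=-1→#...#/###.#
ply 2, H at #..#./####. | H01=-1→####./####.*
ply 3, V at ####./####. | V04=+1→#####/#####*
ply 4: #####/##### is terminal -1 (H); from #..../###.. depth 5
if V skipped the turn, H would face:
~ ply 1, H at #..../###.. | H01=-1→###../###..; H02=-1→#.##./###..; H03=+1→#..##/###..*; H13=+1→#..../#####
~ ply 2: #..##/###.. is terminal -1 (V); from #..../###.. depth 5
compare (V): move=+1 vs pass=-1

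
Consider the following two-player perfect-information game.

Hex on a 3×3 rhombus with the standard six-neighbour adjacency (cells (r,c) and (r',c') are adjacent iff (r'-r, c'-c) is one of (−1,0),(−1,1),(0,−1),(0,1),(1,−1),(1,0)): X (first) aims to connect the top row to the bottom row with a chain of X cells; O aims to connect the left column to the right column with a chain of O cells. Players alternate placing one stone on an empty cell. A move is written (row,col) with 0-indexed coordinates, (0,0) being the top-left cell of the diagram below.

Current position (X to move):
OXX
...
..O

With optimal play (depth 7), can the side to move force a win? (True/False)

p1 X@[OXX/.../..O]: (1,0)[OXX/X../..O]+1* (1,1)[OXX/.X./..O]+1 (1,2)[OXX/..X/..O]+1 (2,0)[OXX/.../X.O]+1 (2,1)[OXX/.../.XO]+1
p2 O@[OXX/X../..O]: (1,1)[OXX/XO./..O]-1* (1,2)[OXX/X.O/..O]-1 (2,0)[OXX/X../O.O]-1 (2,1)[OXX/X../.OO]-1
p3 X@[OXX/XO./..O]: (1,2)[OXX/XOX/..O]+1* (2,0)[OXX/XO./X.O]+1 (2,1)[OXX/XO./.XO]+1
p4 O@[OXX/XOX/..O]: (2,0)[OXX/XOX/O.O]-1* (2,1)[OXX/XOX/.OO]-1
p5 X@[OXX/XOX/O.O]: (2,1)[OXX/XOX/OXO]+1*
p6 O@[OXX/XOX/OXO] terminal -1; root [OXX/.../..O] d7

X winning at [OXX/.../..O]: True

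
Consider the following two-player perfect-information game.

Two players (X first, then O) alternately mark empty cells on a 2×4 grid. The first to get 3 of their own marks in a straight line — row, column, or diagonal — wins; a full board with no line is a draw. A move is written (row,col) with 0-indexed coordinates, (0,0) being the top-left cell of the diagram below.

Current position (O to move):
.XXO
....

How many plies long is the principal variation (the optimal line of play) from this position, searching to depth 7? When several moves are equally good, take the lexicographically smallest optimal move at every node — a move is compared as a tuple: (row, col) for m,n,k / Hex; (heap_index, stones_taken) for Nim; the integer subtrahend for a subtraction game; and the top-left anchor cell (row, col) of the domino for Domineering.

ply 1, O at .XXO/.... | (0,0)=+0→OXXO/....*; (1,0)=-1→.XXO/O...; (1,1)=-1→.XXO/.O..; (1,2)=-1→.XXO/..O.; (1,3)=-1→.XXO/...O
ply 2, X at OXXO/.... | (1,0)=+0→OXXO/X...*; (1,1)=+0→OXXO/.X..; (1,2)=+0→OXXO/..X.; (1,3)=+0→OXXO/...X
ply 3, O at OXXO/X... | (1,1)=+0→OXXO/XO..*; (1,2)=+0→OXXO/X.O.; (1,3)=+0→OXXO/X..O
ply 4, X at OXXO/XO.. | (1,2)=+0→OXXO/XOX.*; (1,3)=+0→OXXO/XO.X
ply 5, O at OXXO/XOX. | (1,3)=+0→OXXO/XOXO*
ply 6: OXXO/XOXO is terminal +0 (X); from .XXO/.... depth 7

PV length from [.XXO/....]: 5 plies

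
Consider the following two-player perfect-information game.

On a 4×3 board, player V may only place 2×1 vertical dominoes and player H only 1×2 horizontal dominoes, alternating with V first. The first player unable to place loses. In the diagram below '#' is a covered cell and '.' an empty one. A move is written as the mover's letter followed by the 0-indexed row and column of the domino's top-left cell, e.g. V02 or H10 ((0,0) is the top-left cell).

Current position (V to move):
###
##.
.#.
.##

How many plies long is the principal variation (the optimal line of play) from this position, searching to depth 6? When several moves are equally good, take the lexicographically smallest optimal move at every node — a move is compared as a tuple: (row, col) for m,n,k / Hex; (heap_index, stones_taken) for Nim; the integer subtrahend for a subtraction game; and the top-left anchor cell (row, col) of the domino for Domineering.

ply 1, V at ###/##./.#./.## | V12=+1→###/###/.##/.##*; V20=+1→###/##./##./###
ply 2: ###/###/.##/.## is terminal -1 (H); from ###/##./.#./.## depth 6

PV length from [###/##./.#./.##]: 1 ply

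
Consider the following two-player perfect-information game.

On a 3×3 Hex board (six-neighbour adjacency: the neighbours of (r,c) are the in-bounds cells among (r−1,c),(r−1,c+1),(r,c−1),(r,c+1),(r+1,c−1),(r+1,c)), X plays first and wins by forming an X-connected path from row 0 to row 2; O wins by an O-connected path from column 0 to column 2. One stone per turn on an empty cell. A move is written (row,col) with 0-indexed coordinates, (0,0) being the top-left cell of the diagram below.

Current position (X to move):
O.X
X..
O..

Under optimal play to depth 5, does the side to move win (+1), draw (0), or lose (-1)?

value(O.X/X../O.., X) = +1

ply 1, X at O.X/X../O.. | (0,1)=-1→OXX/X../O..; (1,1)=-1→O.X/XX./O..; (1,2)=+1→O.X/X.X/O..*; (2,1)=+1→O.X/X../OX.; (2,2)=-1→O.X/X../O.X
ply 2, O at O.X/X.X/O.. | (0,1)=-1→OOX/X.X/O..*; (1,1)=-1→O.X/XOX/O..; (2,1)=-1→O.X/X.X/OO.; (2,2)=-1→O.X/X.X/O.O
ply 3, X at OOX/X.X/O.. | (1,1)=+1→OOX/XXX/O..*; (2,1)=+1→OOX/X.X/OX.; (2,2)=+1→OOX/X.X/O.X
ply 4, O at OOX/XXX/O.. | (2,1)=-1→OOX/XXX/OO.*; (2,2)=-1→OOX/XXX/O.O
ply 5, X at OOX/XXX/OO. | (2,2)=+1→OOX/XXX/OOX*
ply 6: OOX/XXX/OOX is terminal -1 (O); from O.X/X../O.. depth 5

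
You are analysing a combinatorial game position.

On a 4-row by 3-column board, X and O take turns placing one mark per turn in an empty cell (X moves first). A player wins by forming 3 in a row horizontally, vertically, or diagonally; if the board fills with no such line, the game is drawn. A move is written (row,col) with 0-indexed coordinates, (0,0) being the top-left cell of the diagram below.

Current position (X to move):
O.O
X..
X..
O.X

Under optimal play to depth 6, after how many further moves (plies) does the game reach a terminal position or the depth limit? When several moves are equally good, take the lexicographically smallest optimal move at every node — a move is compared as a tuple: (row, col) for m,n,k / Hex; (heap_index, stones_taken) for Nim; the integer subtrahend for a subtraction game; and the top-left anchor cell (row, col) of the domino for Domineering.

ply 1, X at O.O/X../X../O.X | (0,1)=+1→OXO/X../X../O.X*; (1,1)=-1→O.O/XX./X../O.X; (1,2)=-1→O.O/X.X/X../O.X; (2,1)=+1→O.O/X../XX./O.X; (2,2)=-1→O.O/X../X.X/O.X; (3,1)=-1→O.O/X../X../OXX
ply 2, O at OXO/X../X../O.X | (1,1)=-1→OXO/XO./X../O.X*; (1,2)=-1→OXO/X.O/X../O.X; (2,1)=-1→OXO/X../XO./O.X; (2,2)=-1→OXO/X../X.O/O.X; (3,1)=-1→OXO/X../X../OOX
ply 3, X at OXO/XO./X../O.X | (1,2)=-1→OXO/XOX/X../O.X; (2,1)=+1→OXO/XO./XX./O.X*; (2,2)=+1→OXO/XO./X.X/O.X; (3,1)=-1→OXO/XO./X../OXX
ply 4: OXO/XO./XX./O.X is terminal -1 (O); from O.O/X../X../O.X depth 6

PV length from [O.O/X../X../O.X]: 3 plies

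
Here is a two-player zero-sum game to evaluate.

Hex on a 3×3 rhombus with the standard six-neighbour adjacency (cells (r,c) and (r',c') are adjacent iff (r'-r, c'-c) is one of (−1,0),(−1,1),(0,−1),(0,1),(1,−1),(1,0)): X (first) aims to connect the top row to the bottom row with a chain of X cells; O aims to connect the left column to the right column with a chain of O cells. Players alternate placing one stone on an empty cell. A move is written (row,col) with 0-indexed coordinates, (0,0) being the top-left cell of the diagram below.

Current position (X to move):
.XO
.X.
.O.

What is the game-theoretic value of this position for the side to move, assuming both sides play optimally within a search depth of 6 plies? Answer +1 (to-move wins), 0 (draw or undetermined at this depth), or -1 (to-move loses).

value(.XO/.X./.O., X) = +1

p1 X@[.XO/.X./.O.]: (0,0)[XXO/.X./.O.]-1 (1,0)[.XO/XX./.O.]-1 (1,2)[.XO/.XX/.O.]+1* (2,0)[.XO/.X./XO.]+1 (2,2)[.XO/.X./.OX]+1
p2 O@[.XO/.XX/.O.]: (0,0)[OXO/.XX/.O.]-1* (1,0)[.XO/OXX/.O.]-1 (2,0)[.XO/.XX/OO.]-1 (2,2)[.XO/.XX/.OO]-1
p3 X@[OXO/.XX/.O.]: (1,0)[OXO/XXX/.O.]+1* (2,0)[OXO/.XX/XO.]+1 (2,2)[OXO/.XX/.OX]+1
p4 O@[OXO/XXX/.O.]: (2,0)[OXO/XXX/OO.]-1* (2,2)[OXO/XXX/.OO]-1
p5 X@[OXO/XXX/OO.]: (2,2)[OXO/XXX/OOX]+1*
p6 O@[OXO/XXX/OOX] terminal -1; root [.XO/.X./.O.] d6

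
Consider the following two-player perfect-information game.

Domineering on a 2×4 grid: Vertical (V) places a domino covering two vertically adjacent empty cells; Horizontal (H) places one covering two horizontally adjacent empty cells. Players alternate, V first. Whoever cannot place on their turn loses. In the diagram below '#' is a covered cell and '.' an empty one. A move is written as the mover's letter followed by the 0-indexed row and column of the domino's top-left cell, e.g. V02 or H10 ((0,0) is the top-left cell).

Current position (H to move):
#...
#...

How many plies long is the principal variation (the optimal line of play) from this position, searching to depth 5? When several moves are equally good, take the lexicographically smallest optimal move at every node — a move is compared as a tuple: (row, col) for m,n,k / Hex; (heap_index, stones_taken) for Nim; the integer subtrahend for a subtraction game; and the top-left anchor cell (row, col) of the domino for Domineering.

PV length from [#.../#...]: 3 plies

[#.../#...] H move#1: H01:+1/###./#...*, H02:+1/#.##/#..., H11:+1/#.../###., H12:+1/#.../#.##
[###./#...] V move#2: V03:-1/####/#..#*
[####/#..#] H move#3: H11:+1/####/####*
[####/####] end (terminal -1, V#4); searched #.../#... to 5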